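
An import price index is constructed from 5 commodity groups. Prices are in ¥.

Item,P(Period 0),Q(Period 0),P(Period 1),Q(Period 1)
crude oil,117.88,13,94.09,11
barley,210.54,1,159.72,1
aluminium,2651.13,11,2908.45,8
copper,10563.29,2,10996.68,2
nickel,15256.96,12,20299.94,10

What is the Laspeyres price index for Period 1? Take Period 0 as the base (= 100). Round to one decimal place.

127.2

Laspeyres price index uses base-period quantities as weights.
ΣP(Period 1)·Q(Period 0) = 94.09×13 + 159.72×1 + 2908.45×11 + 10996.68×2 + 20299.94×12 = 1223.17 + 159.72 + 31992.95 + 21993.36 + 243599.28 = 298968.48
ΣP(Period 0)·Q(Period 0) = 117.88×13 + 210.54×1 + 2651.13×11 + 10563.29×2 + 15256.96×12 = 1532.44 + 210.54 + 29162.43 + 21126.58 + 183083.52 = 235115.51
Index = 298968.48 / 235115.51 × 100 = 127.1581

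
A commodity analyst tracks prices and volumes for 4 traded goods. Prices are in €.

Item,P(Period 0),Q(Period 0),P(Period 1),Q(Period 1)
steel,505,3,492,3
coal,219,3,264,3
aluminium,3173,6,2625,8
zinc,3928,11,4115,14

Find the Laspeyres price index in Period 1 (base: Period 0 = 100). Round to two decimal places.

98.24

Laspeyres price index uses base-period quantities as weights.
ΣP(Period 1)·Q(Period 0) = 492×3 + 264×3 + 2625×6 + 4115×11 = 1476 + 792 + 15750 + 45265 = 63283
ΣP(Period 0)·Q(Period 0) = 505×3 + 219×3 + 3173×6 + 3928×11 = 1515 + 657 + 19038 + 43208 = 64418
Index = 63283 / 64418 × 100 = 98.2381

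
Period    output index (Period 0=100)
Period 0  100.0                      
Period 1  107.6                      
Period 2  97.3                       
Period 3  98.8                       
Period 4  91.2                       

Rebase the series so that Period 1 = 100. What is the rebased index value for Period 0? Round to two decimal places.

92.94

Rebased(Period 0) = 100.0 / 107.6 × 100 = 92.9368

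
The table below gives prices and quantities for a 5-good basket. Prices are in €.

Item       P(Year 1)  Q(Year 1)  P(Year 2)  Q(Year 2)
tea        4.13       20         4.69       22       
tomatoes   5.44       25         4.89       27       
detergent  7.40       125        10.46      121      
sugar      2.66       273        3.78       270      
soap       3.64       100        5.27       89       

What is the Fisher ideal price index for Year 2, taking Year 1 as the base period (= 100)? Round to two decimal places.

Laspeyres component (base-period weights):
ΣP(Year 2)Q(Year 1) = 4.69×20 + 4.89×25 + 10.46×125 + 3.78×273 + 5.27×100 = 93.8 + 122.25 + 1307.5 + 1031.94 + 527 = 3082.49
ΣP(Year 1)Q(Year 1) = 4.13×20 + 5.44×25 + 7.40×125 + 2.66×273 + 3.64×100 = 82.6 + 136 + 925 + 726.18 + 364 = 2233.78
L = 3082.49 / 2233.78 × 100 = 137.9943
Paasche component (current-period weights):
ΣP(Year 2)Q(Year 2) = 4.69×22 + 4.89×27 + 10.46×121 + 3.78×270 + 5.27×89 = 103.18 + 132.03 + 1265.66 + 1020.6 + 469.03 = 2990.5
ΣP(Year 1)Q(Year 2) = 4.13×22 + 5.44×27 + 7.40×121 + 2.66×270 + 3.64×89 = 90.86 + 146.88 + 895.4 + 718.2 + 323.96 = 2175.3
P = 2990.5 / 2175.3 × 100 = 137.4753
Fisher = √(L × P) = √(137.9943 × 137.4753) = 137.7346

137.73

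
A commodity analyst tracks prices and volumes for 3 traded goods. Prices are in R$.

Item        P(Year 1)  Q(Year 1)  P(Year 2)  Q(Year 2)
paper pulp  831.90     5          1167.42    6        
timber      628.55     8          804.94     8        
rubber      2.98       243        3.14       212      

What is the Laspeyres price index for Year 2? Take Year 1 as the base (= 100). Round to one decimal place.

131.6

Laspeyres price index uses base-period quantities as weights.
ΣP(Year 2)·Q(Year 1) = 1167.42×5 + 804.94×8 + 3.14×243 = 5837.1 + 6439.52 + 763.02 = 13039.64
ΣP(Year 1)·Q(Year 1) = 831.90×5 + 628.55×8 + 2.98×243 = 4159.5 + 5028.4 + 724.14 = 9912.04
Index = 13039.64 / 9912.04 × 100 = 131.5535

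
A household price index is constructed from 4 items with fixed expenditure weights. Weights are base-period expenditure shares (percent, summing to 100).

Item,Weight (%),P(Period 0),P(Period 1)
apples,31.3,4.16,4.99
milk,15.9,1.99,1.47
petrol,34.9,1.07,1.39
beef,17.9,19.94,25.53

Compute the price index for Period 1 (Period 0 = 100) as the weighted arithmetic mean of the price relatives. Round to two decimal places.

117.55

apples: 31.3 × (4.99/4.16) = 31.3 × 1.199519 = 37.5450
milk: 15.9 × (1.47/1.99) = 15.9 × 0.738693 = 11.7452
petrol: 34.9 × (1.39/1.07) = 34.9 × 1.299065 = 45.3374
beef: 17.9 × (25.53/19.94) = 17.9 × 1.280341 = 22.9181
Index = Σ wᵢ·(p₁ᵢ/p₀ᵢ) = 37.5450 + 11.7452 + 45.3374 + 22.9181 = 117.5457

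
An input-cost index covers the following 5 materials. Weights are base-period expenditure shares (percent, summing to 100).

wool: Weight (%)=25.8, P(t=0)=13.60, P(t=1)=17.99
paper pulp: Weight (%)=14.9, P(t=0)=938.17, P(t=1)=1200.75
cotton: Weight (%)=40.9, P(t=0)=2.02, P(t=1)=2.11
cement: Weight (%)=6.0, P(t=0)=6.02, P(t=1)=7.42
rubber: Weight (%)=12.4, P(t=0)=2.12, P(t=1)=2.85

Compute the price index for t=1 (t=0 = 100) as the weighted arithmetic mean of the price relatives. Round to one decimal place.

120.0

wool: 25.8 × (17.99/13.60) = 25.8 × 1.322794 = 34.1281
paper pulp: 14.9 × (1200.75/938.17) = 14.9 × 1.279885 = 19.0703
cotton: 40.9 × (2.11/2.02) = 40.9 × 1.044554 = 42.7223
cement: 6.0 × (7.42/6.02) = 6.0 × 1.232558 = 7.3953
rubber: 12.4 × (2.85/2.12) = 12.4 × 1.344340 = 16.6698
Index = Σ wᵢ·(p₁ᵢ/p₀ᵢ) = 34.1281 + 19.0703 + 42.7223 + 7.3953 + 16.6698 = 119.9858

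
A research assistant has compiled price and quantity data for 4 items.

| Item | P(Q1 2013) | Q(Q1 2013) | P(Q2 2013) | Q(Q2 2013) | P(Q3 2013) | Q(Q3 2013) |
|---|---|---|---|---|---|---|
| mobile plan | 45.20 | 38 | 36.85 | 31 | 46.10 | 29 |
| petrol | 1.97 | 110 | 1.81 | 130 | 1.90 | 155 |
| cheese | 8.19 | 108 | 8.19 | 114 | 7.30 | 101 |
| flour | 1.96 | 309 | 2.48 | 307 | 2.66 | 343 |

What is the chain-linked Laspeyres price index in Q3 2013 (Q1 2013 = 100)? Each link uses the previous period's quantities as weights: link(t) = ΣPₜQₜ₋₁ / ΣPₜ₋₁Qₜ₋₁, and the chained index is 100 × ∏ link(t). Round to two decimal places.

102.70

Link Q1 2013→Q2 2013:
ΣP(Q2 2013)Q(Q1 2013) = 36.85×38 + 1.81×110 + 8.19×108 + 2.48×309 = 1400.3 + 199.1 + 884.52 + 766.32 = 3250.24
ΣP(Q1 2013)Q(Q1 2013) = 45.20×38 + 1.97×110 + 8.19×108 + 1.96×309 = 1717.6 + 216.7 + 884.52 + 605.64 = 3424.46
link = 3250.24/3424.46 = 0.949125
Link Q2 2013→Q3 2013:
ΣP(Q3 2013)Q(Q2 2013) = 46.10×31 + 1.90×130 + 7.30×114 + 2.66×307 = 1429.1 + 247 + 832.2 + 816.62 = 3324.92
ΣP(Q2 2013)Q(Q2 2013) = 36.85×31 + 1.81×130 + 8.19×114 + 2.48×307 = 1142.35 + 235.3 + 933.66 + 761.36 = 3072.67
link = 3324.92/3072.67 = 1.082095
Chained index = 100 × 0.949125 × 1.082095 = 102.7043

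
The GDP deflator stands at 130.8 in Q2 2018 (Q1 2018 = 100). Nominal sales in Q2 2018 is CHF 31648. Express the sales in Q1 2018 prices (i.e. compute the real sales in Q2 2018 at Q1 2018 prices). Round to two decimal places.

Real = Nominal ÷ (Index/100) = 31648 ÷ (130.8/100)
     = 31648 ÷ 1.308 = 24195.7187

24195.72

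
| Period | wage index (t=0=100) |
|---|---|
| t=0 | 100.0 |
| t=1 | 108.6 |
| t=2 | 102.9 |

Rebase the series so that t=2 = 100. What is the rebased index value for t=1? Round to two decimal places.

105.54

Rebased(t=1) = 108.6 / 102.9 × 100 = 105.5394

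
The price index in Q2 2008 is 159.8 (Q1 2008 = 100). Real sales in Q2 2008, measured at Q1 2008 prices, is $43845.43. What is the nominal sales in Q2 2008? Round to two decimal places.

70065.00

Nominal = Real × (Index/100) = 43845.43 × (159.8/100)
        = 43845.43 × 1.598 = 70064.9971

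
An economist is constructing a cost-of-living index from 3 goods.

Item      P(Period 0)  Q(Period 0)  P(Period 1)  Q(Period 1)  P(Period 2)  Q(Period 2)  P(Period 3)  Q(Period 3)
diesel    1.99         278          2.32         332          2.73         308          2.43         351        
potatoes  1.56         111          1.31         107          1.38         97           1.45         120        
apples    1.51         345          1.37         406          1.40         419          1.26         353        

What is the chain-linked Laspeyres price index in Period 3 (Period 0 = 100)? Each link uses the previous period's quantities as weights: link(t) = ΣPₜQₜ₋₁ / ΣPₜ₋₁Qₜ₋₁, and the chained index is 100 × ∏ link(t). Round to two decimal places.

101.66

Link Period 0→Period 1:
ΣP(Period 1)Q(Period 0) = 2.32×278 + 1.31×111 + 1.37×345 = 644.96 + 145.41 + 472.65 = 1263.02
ΣP(Period 0)Q(Period 0) = 1.99×278 + 1.56×111 + 1.51×345 = 553.22 + 173.16 + 520.95 = 1247.33
link = 1263.02/1247.33 = 1.012579
Link Period 1→Period 2:
ΣP(Period 2)Q(Period 1) = 2.73×332 + 1.38×107 + 1.40×406 = 906.36 + 147.66 + 568.4 = 1622.42
ΣP(Period 1)Q(Period 1) = 2.32×332 + 1.31×107 + 1.37×406 = 770.24 + 140.17 + 556.22 = 1466.63
link = 1622.42/1466.63 = 1.106223
Link Period 2→Period 3:
ΣP(Period 3)Q(Period 2) = 2.43×308 + 1.45×97 + 1.26×419 = 748.44 + 140.65 + 527.94 = 1417.03
ΣP(Period 2)Q(Period 2) = 2.73×308 + 1.38×97 + 1.40×419 = 840.84 + 133.86 + 586.6 = 1561.3
link = 1417.03/1561.3 = 0.907596
Chained index = 100 × 1.012579 × 1.106223 × 0.907596 = 101.6633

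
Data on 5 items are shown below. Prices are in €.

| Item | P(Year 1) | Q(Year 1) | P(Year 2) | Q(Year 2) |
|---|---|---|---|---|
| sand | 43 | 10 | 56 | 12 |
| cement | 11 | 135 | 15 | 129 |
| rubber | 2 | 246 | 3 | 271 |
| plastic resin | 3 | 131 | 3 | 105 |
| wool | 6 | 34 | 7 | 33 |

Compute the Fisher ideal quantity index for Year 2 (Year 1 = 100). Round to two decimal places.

99.92

Laspeyres component (base-period weights):
ΣP(Year 1)Q(Year 2) = 43×12 + 11×129 + 2×271 + 3×105 + 6×33 = 516 + 1419 + 542 + 315 + 198 = 2990
ΣP(Year 1)Q(Year 1) = 43×10 + 11×135 + 2×246 + 3×131 + 6×34 = 430 + 1485 + 492 + 393 + 204 = 3004
L = 2990 / 3004 × 100 = 99.5340
Paasche component (current-period weights):
ΣP(Year 2)Q(Year 2) = 56×12 + 15×129 + 3×271 + 3×105 + 7×33 = 672 + 1935 + 813 + 315 + 231 = 3966
ΣP(Year 2)Q(Year 1) = 56×10 + 15×135 + 3×246 + 3×131 + 7×34 = 560 + 2025 + 738 + 393 + 238 = 3954
P = 3966 / 3954 × 100 = 100.3035
Fisher = √(L × P) = √(99.5340 × 100.3035) = 99.9180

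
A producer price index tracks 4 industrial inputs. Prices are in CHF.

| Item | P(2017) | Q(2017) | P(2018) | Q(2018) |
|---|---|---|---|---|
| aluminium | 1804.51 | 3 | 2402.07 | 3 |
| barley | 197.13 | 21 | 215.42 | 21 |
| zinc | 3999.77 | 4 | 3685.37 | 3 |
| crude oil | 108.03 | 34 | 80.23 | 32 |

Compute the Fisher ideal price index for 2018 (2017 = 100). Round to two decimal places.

Laspeyres component (base-period weights):
ΣP(2018)Q(2017) = 2402.07×3 + 215.42×21 + 3685.37×4 + 80.23×34 = 7206.21 + 4523.82 + 14741.48 + 2727.82 = 29199.33
ΣP(2017)Q(2017) = 1804.51×3 + 197.13×21 + 3999.77×4 + 108.03×34 = 5413.53 + 4139.73 + 15999.08 + 3673.02 = 29225.36
L = 29199.33 / 29225.36 × 100 = 99.9109
Paasche component (current-period weights):
ΣP(2018)Q(2018) = 2402.07×3 + 215.42×21 + 3685.37×3 + 80.23×32 = 7206.21 + 4523.82 + 11056.11 + 2567.36 = 25353.5
ΣP(2017)Q(2018) = 1804.51×3 + 197.13×21 + 3999.77×3 + 108.03×32 = 5413.53 + 4139.73 + 11999.31 + 3456.96 = 25009.53
P = 25353.5 / 25009.53 × 100 = 101.3754
Fisher = √(L × P) = √(99.9109 × 101.3754) = 100.6405

100.64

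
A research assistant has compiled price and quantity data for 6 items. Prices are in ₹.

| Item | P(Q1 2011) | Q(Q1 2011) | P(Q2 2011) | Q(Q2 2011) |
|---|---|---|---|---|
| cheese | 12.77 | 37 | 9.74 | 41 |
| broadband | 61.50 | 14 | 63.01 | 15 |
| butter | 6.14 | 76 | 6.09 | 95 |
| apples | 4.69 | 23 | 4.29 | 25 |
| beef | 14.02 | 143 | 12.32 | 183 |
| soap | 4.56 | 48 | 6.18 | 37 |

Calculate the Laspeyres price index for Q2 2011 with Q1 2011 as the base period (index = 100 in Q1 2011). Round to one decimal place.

93.5

Laspeyres price index uses base-period quantities as weights.
ΣP(Q2 2011)·Q(Q1 2011) = 9.74×37 + 63.01×14 + 6.09×76 + 4.29×23 + 12.32×143 + 6.18×48 = 360.38 + 882.14 + 462.84 + 98.67 + 1761.76 + 296.64 = 3862.43
ΣP(Q1 2011)·Q(Q1 2011) = 12.77×37 + 61.50×14 + 6.14×76 + 4.69×23 + 14.02×143 + 4.56×48 = 472.49 + 861 + 466.64 + 107.87 + 2004.86 + 218.88 = 4131.74
Index = 3862.43 / 4131.74 × 100 = 93.4819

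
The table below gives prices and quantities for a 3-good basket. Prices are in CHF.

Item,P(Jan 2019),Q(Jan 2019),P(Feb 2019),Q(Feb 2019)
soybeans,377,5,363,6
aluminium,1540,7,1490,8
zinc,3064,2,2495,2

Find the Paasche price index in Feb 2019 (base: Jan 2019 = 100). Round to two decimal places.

92.17

Paasche price index uses current-period quantities as weights.
ΣP(Feb 2019)·Q(Feb 2019) = 363×6 + 1490×8 + 2495×2 = 2178 + 11920 + 4990 = 19088
ΣP(Jan 2019)·Q(Feb 2019) = 377×6 + 1540×8 + 3064×2 = 2262 + 12320 + 6128 = 20710
Index = 19088 / 20710 × 100 = 92.1680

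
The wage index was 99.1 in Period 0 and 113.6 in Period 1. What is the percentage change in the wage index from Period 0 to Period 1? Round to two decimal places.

Change = (113.6 − 99.1) / 99.1 × 100
       = 14.5 / 99.1 × 100 = 14.6317%

14.63%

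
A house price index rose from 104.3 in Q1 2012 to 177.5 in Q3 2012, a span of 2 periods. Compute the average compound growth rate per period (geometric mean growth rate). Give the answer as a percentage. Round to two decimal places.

Growth factor = (177.5/104.3)^(1/2) = (1.701822)^(1/2) = 1.304539
Growth rate = 1.304539 − 1 = 0.304539 = 30.4539%

30.45%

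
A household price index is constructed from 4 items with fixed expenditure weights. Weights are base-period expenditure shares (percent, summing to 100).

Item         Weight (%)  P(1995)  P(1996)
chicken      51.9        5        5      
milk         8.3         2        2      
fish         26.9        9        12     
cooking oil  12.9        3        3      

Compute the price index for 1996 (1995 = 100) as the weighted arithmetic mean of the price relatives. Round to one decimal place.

109.0

chicken: 51.9 × (5/5) = 51.9 × 1.000000 = 51.9000
milk: 8.3 × (2/2) = 8.3 × 1.000000 = 8.3000
fish: 26.9 × (12/9) = 26.9 × 1.333333 = 35.8667
cooking oil: 12.9 × (3/3) = 12.9 × 1.000000 = 12.9000
Index = Σ wᵢ·(p₁ᵢ/p₀ᵢ) = 51.9000 + 8.3000 + 35.8667 + 12.9000 = 108.9667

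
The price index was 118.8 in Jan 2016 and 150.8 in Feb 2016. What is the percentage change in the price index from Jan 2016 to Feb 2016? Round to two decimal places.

Change = (150.8 − 118.8) / 118.8 × 100
       = 32.0 / 118.8 × 100 = 26.9360%

26.94%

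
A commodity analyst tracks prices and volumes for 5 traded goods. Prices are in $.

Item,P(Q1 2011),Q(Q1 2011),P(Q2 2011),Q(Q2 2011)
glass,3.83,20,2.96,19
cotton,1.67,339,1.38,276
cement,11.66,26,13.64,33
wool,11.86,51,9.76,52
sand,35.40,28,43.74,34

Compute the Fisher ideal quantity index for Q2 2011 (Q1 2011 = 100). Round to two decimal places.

109.20

Laspeyres component (base-period weights):
ΣP(Q1 2011)Q(Q2 2011) = 3.83×19 + 1.67×276 + 11.66×33 + 11.86×52 + 35.40×34 = 72.77 + 460.92 + 384.78 + 616.72 + 1203.6 = 2738.79
ΣP(Q1 2011)Q(Q1 2011) = 3.83×20 + 1.67×339 + 11.66×26 + 11.86×51 + 35.40×28 = 76.6 + 566.13 + 303.16 + 604.86 + 991.2 = 2541.95
L = 2738.79 / 2541.95 × 100 = 107.7437
Paasche component (current-period weights):
ΣP(Q2 2011)Q(Q2 2011) = 2.96×19 + 1.38×276 + 13.64×33 + 9.76×52 + 43.74×34 = 56.24 + 380.88 + 450.12 + 507.52 + 1487.16 = 2881.92
ΣP(Q2 2011)Q(Q1 2011) = 2.96×20 + 1.38×339 + 13.64×26 + 9.76×51 + 43.74×28 = 59.2 + 467.82 + 354.64 + 497.76 + 1224.72 = 2604.14
P = 2881.92 / 2604.14 × 100 = 110.6669
Fisher = √(L × P) = √(107.7437 × 110.6669) = 109.1955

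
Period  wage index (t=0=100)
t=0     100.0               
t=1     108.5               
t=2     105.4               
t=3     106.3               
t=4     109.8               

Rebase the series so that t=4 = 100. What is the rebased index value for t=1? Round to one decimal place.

98.8

Rebased(t=1) = 108.5 / 109.8 × 100 = 98.8160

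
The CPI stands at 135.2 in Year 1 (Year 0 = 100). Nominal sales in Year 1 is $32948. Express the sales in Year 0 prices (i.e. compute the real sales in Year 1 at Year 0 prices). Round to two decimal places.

24369.82

Real = Nominal ÷ (Index/100) = 32948 ÷ (135.2/100)
     = 32948 ÷ 1.352 = 24369.8225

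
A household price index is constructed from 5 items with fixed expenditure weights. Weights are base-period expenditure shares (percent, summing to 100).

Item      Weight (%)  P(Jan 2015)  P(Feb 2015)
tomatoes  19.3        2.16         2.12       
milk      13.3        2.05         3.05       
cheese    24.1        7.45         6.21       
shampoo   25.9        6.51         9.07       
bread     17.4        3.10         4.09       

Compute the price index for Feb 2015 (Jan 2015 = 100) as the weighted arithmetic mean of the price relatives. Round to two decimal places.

117.86

tomatoes: 19.3 × (2.12/2.16) = 19.3 × 0.981481 = 18.9426
milk: 13.3 × (3.05/2.05) = 13.3 × 1.487805 = 19.7878
cheese: 24.1 × (6.21/7.45) = 24.1 × 0.833557 = 20.0887
shampoo: 25.9 × (9.07/6.51) = 25.9 × 1.393241 = 36.0849
bread: 17.4 × (4.09/3.10) = 17.4 × 1.319355 = 22.9568
Index = Σ wᵢ·(p₁ᵢ/p₀ᵢ) = 18.9426 + 19.7878 + 20.0887 + 36.0849 + 22.9568 = 117.8608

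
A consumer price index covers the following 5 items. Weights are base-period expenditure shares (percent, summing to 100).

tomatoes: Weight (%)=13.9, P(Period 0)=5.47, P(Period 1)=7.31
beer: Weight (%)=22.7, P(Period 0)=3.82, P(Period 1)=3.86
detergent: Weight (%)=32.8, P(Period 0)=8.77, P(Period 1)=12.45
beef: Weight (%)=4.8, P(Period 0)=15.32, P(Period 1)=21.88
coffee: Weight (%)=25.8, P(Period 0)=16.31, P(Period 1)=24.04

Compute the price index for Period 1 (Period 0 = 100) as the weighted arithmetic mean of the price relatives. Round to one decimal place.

133.0

tomatoes: 13.9 × (7.31/5.47) = 13.9 × 1.336380 = 18.5757
beer: 22.7 × (3.86/3.82) = 22.7 × 1.010471 = 22.9377
detergent: 32.8 × (12.45/8.77) = 32.8 × 1.419612 = 46.5633
beef: 4.8 × (21.88/15.32) = 4.8 × 1.428198 = 6.8554
coffee: 25.8 × (24.04/16.31) = 25.8 × 1.473942 = 38.0277
Index = Σ wᵢ·(p₁ᵢ/p₀ᵢ) = 18.5757 + 22.9377 + 46.5633 + 6.8554 + 38.0277 = 132.9597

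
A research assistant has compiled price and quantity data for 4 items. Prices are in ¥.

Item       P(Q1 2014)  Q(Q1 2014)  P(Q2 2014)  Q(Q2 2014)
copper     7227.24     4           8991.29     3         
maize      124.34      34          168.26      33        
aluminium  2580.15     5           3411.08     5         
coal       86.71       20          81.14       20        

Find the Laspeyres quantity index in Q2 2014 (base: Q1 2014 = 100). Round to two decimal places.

84.61

Laspeyres quantity index uses base-period prices as weights.
ΣP(Q1 2014)·Q(Q2 2014) = 7227.24×3 + 124.34×33 + 2580.15×5 + 86.71×20 = 21681.72 + 4103.22 + 12900.75 + 1734.2 = 40419.89
ΣP(Q1 2014)·Q(Q1 2014) = 7227.24×4 + 124.34×34 + 2580.15×5 + 86.71×20 = 28908.96 + 4227.56 + 12900.75 + 1734.2 = 47771.47
Index = 40419.89 / 47771.47 × 100 = 84.6109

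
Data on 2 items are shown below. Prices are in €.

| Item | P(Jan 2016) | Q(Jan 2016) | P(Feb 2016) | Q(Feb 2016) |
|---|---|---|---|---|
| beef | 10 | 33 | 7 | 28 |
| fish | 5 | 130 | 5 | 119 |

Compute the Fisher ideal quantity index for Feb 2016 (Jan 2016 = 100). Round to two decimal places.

89.53

Laspeyres component (base-period weights):
ΣP(Jan 2016)Q(Feb 2016) = 10×28 + 5×119 = 280 + 595 = 875
ΣP(Jan 2016)Q(Jan 2016) = 10×33 + 5×130 = 330 + 650 = 980
L = 875 / 980 × 100 = 89.2857
Paasche component (current-period weights):
ΣP(Feb 2016)Q(Feb 2016) = 7×28 + 5×119 = 196 + 595 = 791
ΣP(Feb 2016)Q(Jan 2016) = 7×33 + 5×130 = 231 + 650 = 881
P = 791 / 881 × 100 = 89.7843
Fisher = √(L × P) = √(89.2857 × 89.7843) = 89.5347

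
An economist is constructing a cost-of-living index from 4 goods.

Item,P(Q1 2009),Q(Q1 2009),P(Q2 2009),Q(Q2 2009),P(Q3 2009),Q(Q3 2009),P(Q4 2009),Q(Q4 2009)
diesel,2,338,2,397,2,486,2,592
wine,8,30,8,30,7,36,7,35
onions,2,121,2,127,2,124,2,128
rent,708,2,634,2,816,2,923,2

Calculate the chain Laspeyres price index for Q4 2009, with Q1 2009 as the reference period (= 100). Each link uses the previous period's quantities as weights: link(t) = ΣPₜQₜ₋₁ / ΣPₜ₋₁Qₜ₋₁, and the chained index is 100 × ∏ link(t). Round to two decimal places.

Link Q1 2009→Q2 2009:
ΣP(Q2 2009)Q(Q1 2009) = 2×338 + 8×30 + 2×121 + 634×2 = 676 + 240 + 242 + 1268 = 2426
ΣP(Q1 2009)Q(Q1 2009) = 2×338 + 8×30 + 2×121 + 708×2 = 676 + 240 + 242 + 1416 = 2574
link = 2426/2574 = 0.942502
Link Q2 2009→Q3 2009:
ΣP(Q3 2009)Q(Q2 2009) = 2×397 + 7×30 + 2×127 + 816×2 = 794 + 210 + 254 + 1632 = 2890
ΣP(Q2 2009)Q(Q2 2009) = 2×397 + 8×30 + 2×127 + 634×2 = 794 + 240 + 254 + 1268 = 2556
link = 2890/2556 = 1.130673
Link Q3 2009→Q4 2009:
ΣP(Q4 2009)Q(Q3 2009) = 2×486 + 7×36 + 2×124 + 923×2 = 972 + 252 + 248 + 1846 = 3318
ΣP(Q3 2009)Q(Q3 2009) = 2×486 + 7×36 + 2×124 + 816×2 = 972 + 252 + 248 + 1632 = 3104
link = 3318/3104 = 1.068943
Chained index = 100 × 0.942502 × 1.130673 × 1.068943 = 113.9132

113.91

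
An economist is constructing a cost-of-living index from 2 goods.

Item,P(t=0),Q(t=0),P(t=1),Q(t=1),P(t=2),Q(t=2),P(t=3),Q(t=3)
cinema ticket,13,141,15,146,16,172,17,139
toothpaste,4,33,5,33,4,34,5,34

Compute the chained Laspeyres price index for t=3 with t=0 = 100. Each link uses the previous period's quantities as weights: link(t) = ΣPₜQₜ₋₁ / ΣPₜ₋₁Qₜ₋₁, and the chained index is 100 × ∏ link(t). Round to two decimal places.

Link t=0→t=1:
ΣP(t=1)Q(t=0) = 15×141 + 5×33 = 2115 + 165 = 2280
ΣP(t=0)Q(t=0) = 13×141 + 4×33 = 1833 + 132 = 1965
link = 2280/1965 = 1.160305
Link t=1→t=2:
ΣP(t=2)Q(t=1) = 16×146 + 4×33 = 2336 + 132 = 2468
ΣP(t=1)Q(t=1) = 15×146 + 5×33 = 2190 + 165 = 2355
link = 2468/2355 = 1.047983
Link t=2→t=3:
ΣP(t=3)Q(t=2) = 17×172 + 5×34 = 2924 + 170 = 3094
ΣP(t=2)Q(t=2) = 16×172 + 4×34 = 2752 + 136 = 2888
link = 3094/2888 = 1.071330
Chained index = 100 × 1.160305 × 1.047983 × 1.071330 = 130.2716

130.27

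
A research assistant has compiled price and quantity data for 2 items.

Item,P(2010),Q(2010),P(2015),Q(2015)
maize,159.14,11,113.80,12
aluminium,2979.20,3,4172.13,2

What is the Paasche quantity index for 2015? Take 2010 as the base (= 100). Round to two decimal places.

Paasche quantity index uses current-period prices as weights.
ΣP(2015)·Q(2015) = 113.80×12 + 4172.13×2 = 1365.6 + 8344.26 = 9709.86
ΣP(2015)·Q(2010) = 113.80×11 + 4172.13×3 = 1251.8 + 12516.39 = 13768.19
Index = 9709.86 / 13768.19 × 100 = 70.5239

70.52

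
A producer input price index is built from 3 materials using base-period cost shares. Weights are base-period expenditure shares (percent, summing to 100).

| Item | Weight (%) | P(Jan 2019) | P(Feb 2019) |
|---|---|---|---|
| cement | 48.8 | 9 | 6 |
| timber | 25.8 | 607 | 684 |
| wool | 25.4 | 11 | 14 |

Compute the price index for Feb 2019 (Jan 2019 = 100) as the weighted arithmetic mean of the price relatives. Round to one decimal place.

93.9

cement: 48.8 × (6/9) = 48.8 × 0.666667 = 32.5333
timber: 25.8 × (684/607) = 25.8 × 1.126853 = 29.0728
wool: 25.4 × (14/11) = 25.4 × 1.272727 = 32.3273
Index = Σ wᵢ·(p₁ᵢ/p₀ᵢ) = 32.5333 + 29.0728 + 32.3273 = 93.9334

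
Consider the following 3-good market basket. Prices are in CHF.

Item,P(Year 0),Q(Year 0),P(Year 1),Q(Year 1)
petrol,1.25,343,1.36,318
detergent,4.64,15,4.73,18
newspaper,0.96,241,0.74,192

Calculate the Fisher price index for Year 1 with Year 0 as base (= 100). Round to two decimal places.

Laspeyres component (base-period weights):
ΣP(Year 1)Q(Year 0) = 1.36×343 + 4.73×15 + 0.74×241 = 466.48 + 70.95 + 178.34 = 715.77
ΣP(Year 0)Q(Year 0) = 1.25×343 + 4.64×15 + 0.96×241 = 428.75 + 69.6 + 231.36 = 729.71
L = 715.77 / 729.71 × 100 = 98.0897
Paasche component (current-period weights):
ΣP(Year 1)Q(Year 1) = 1.36×318 + 4.73×18 + 0.74×192 = 432.48 + 85.14 + 142.08 = 659.7
ΣP(Year 0)Q(Year 1) = 1.25×318 + 4.64×18 + 0.96×192 = 397.5 + 83.52 + 184.32 = 665.34
P = 659.7 / 665.34 × 100 = 99.1523
Fisher = √(L × P) = √(98.0897 × 99.1523) = 98.6196

98.62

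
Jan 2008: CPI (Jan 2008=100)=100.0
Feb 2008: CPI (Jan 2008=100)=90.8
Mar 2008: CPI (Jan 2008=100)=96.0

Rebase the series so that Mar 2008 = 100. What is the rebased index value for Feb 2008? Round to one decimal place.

Rebased(Feb 2008) = 90.8 / 96.0 × 100 = 94.5833

94.6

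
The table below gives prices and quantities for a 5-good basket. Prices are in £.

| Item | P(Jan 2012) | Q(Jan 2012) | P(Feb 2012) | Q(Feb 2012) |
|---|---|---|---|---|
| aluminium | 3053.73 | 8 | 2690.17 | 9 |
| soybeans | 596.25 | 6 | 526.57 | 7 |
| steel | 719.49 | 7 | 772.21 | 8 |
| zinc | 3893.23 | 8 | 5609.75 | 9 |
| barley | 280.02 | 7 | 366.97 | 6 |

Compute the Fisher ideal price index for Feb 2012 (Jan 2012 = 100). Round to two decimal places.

Laspeyres component (base-period weights):
ΣP(Feb 2012)Q(Jan 2012) = 2690.17×8 + 526.57×6 + 772.21×7 + 5609.75×8 + 366.97×7 = 21521.36 + 3159.42 + 5405.47 + 44878 + 2568.79 = 77533.04
ΣP(Jan 2012)Q(Jan 2012) = 3053.73×8 + 596.25×6 + 719.49×7 + 3893.23×8 + 280.02×7 = 24429.84 + 3577.5 + 5036.43 + 31145.84 + 1960.14 = 66149.75
L = 77533.04 / 66149.75 × 100 = 117.2084
Paasche component (current-period weights):
ΣP(Feb 2012)Q(Feb 2012) = 2690.17×9 + 526.57×7 + 772.21×8 + 5609.75×9 + 366.97×6 = 24211.53 + 3685.99 + 6177.68 + 50487.75 + 2201.82 = 86764.77
ΣP(Jan 2012)Q(Feb 2012) = 3053.73×9 + 596.25×7 + 719.49×8 + 3893.23×9 + 280.02×6 = 27483.57 + 4173.75 + 5755.92 + 35039.07 + 1680.12 = 74132.43
P = 86764.77 / 74132.43 × 100 = 117.0402
Fisher = √(L × P) = √(117.2084 × 117.0402) = 117.1243

117.12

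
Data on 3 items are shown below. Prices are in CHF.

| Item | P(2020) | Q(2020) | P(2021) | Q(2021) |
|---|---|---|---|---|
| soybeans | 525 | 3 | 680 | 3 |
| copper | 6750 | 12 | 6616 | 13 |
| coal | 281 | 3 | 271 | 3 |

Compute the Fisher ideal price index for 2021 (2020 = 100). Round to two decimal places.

98.57

Laspeyres component (base-period weights):
ΣP(2021)Q(2020) = 680×3 + 6616×12 + 271×3 = 2040 + 79392 + 813 = 82245
ΣP(2020)Q(2020) = 525×3 + 6750×12 + 281×3 = 1575 + 81000 + 843 = 83418
L = 82245 / 83418 × 100 = 98.5938
Paasche component (current-period weights):
ΣP(2021)Q(2021) = 680×3 + 6616×13 + 271×3 = 2040 + 86008 + 813 = 88861
ΣP(2020)Q(2021) = 525×3 + 6750×13 + 281×3 = 1575 + 87750 + 843 = 90168
P = 88861 / 90168 × 100 = 98.5505
Fisher = √(L × P) = √(98.5938 × 98.5505) = 98.5722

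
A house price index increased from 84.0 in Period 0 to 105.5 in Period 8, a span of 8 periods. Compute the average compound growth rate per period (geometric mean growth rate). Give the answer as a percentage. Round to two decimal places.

2.89%

Growth factor = (105.5/84.0)^(1/8) = (1.255952)^(1/8) = 1.028896
Growth rate = 1.028896 − 1 = 0.028896 = 2.8896%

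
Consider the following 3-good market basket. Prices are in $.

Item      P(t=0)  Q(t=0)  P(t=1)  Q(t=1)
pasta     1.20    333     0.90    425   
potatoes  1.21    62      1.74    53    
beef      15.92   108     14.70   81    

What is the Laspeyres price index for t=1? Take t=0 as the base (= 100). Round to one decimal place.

Laspeyres price index uses base-period quantities as weights.
ΣP(t=1)·Q(t=0) = 0.90×333 + 1.74×62 + 14.70×108 = 299.7 + 107.88 + 1587.6 = 1995.18
ΣP(t=0)·Q(t=0) = 1.20×333 + 1.21×62 + 15.92×108 = 399.6 + 75.02 + 1719.36 = 2193.98
Index = 1995.18 / 2193.98 × 100 = 90.9388

90.9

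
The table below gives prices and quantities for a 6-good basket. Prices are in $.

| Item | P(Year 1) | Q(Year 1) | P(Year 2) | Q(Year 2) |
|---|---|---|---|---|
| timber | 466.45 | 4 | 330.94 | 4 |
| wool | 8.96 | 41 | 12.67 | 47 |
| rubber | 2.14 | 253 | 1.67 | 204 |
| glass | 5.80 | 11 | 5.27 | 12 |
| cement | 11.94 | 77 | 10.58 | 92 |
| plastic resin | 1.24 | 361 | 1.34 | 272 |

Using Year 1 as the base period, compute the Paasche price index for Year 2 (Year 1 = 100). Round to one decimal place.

Paasche price index uses current-period quantities as weights.
ΣP(Year 2)·Q(Year 2) = 330.94×4 + 12.67×47 + 1.67×204 + 5.27×12 + 10.58×92 + 1.34×272 = 1323.76 + 595.49 + 340.68 + 63.24 + 973.36 + 364.48 = 3661.01
ΣP(Year 1)·Q(Year 2) = 466.45×4 + 8.96×47 + 2.14×204 + 5.80×12 + 11.94×92 + 1.24×272 = 1865.8 + 421.12 + 436.56 + 69.6 + 1098.48 + 337.28 = 4228.84
Index = 3661.01 / 4228.84 × 100 = 86.5724

86.6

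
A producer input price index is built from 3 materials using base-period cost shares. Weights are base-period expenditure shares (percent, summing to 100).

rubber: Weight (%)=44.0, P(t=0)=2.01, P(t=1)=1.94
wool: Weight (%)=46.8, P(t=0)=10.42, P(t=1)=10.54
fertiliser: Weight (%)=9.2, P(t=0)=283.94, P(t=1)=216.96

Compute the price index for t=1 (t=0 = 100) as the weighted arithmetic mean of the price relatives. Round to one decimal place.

rubber: 44.0 × (1.94/2.01) = 44.0 × 0.965174 = 42.4677
wool: 46.8 × (10.54/10.42) = 46.8 × 1.011516 = 47.3390
fertiliser: 9.2 × (216.96/283.94) = 9.2 × 0.764105 = 7.0298
Index = Σ wᵢ·(p₁ᵢ/p₀ᵢ) = 42.4677 + 47.3390 + 7.0298 = 96.8364

96.8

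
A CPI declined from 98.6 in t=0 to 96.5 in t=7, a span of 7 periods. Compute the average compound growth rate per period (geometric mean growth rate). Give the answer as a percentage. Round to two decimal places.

Growth factor = (96.5/98.6)^(1/7) = (0.978702)^(1/7) = 0.996929
Growth rate = 0.996929 − 1 = -0.003071 = -0.3071%

-0.31%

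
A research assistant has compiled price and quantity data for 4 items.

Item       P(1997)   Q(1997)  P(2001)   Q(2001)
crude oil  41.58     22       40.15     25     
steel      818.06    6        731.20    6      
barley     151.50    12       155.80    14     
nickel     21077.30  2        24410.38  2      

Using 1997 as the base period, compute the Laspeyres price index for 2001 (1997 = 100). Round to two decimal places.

112.38

Laspeyres price index uses base-period quantities as weights.
ΣP(2001)·Q(1997) = 40.15×22 + 731.20×6 + 155.80×12 + 24410.38×2 = 883.3 + 4387.2 + 1869.6 + 48820.76 = 55960.86
ΣP(1997)·Q(1997) = 41.58×22 + 818.06×6 + 151.50×12 + 21077.30×2 = 914.76 + 4908.36 + 1818 + 42154.6 = 49795.72
Index = 55960.86 / 49795.72 × 100 = 112.3809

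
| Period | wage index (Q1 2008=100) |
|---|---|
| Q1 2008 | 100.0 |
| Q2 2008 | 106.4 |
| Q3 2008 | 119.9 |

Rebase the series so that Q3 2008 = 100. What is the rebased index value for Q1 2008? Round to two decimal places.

Rebased(Q1 2008) = 100.0 / 119.9 × 100 = 83.4028

83.40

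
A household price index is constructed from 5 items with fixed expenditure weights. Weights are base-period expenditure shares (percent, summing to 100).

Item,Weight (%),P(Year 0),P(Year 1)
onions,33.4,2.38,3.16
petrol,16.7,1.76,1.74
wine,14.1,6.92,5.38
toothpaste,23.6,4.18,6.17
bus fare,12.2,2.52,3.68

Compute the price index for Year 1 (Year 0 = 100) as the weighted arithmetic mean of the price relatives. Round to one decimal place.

onions: 33.4 × (3.16/2.38) = 33.4 × 1.327731 = 44.3462
petrol: 16.7 × (1.74/1.76) = 16.7 × 0.988636 = 16.5102
wine: 14.1 × (5.38/6.92) = 14.1 × 0.777457 = 10.9621
toothpaste: 23.6 × (6.17/4.18) = 23.6 × 1.476077 = 34.8354
bus fare: 12.2 × (3.68/2.52) = 12.2 × 1.460317 = 17.8159
Index = Σ wᵢ·(p₁ᵢ/p₀ᵢ) = 44.3462 + 16.5102 + 10.9621 + 34.8354 + 17.8159 = 124.4699

124.5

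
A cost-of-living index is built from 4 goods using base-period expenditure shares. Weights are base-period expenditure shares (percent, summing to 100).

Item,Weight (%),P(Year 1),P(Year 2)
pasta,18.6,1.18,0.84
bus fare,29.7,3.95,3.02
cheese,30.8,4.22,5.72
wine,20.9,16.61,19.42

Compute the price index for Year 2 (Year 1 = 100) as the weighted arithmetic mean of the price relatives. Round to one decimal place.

102.1

pasta: 18.6 × (0.84/1.18) = 18.6 × 0.711864 = 13.2407
bus fare: 29.7 × (3.02/3.95) = 29.7 × 0.764557 = 22.7073
cheese: 30.8 × (5.72/4.22) = 30.8 × 1.355450 = 41.7479
wine: 20.9 × (19.42/16.61) = 20.9 × 1.169175 = 24.4358
Index = Σ wᵢ·(p₁ᵢ/p₀ᵢ) = 13.2407 + 22.7073 + 41.7479 + 24.4358 = 102.1316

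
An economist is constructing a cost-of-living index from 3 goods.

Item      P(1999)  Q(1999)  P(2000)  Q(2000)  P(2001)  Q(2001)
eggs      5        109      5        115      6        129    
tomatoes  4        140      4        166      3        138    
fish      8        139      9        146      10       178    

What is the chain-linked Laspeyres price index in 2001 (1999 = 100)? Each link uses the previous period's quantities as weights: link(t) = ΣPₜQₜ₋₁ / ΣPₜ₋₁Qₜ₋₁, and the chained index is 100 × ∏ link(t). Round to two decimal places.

110.22

Link 1999→2000:
ΣP(2000)Q(1999) = 5×109 + 4×140 + 9×139 = 545 + 560 + 1251 = 2356
ΣP(1999)Q(1999) = 5×109 + 4×140 + 8×139 = 545 + 560 + 1112 = 2217
link = 2356/2217 = 1.062697
Link 2000→2001:
ΣP(2001)Q(2000) = 6×115 + 3×166 + 10×146 = 690 + 498 + 1460 = 2648
ΣP(2000)Q(2000) = 5×115 + 4×166 + 9×146 = 575 + 664 + 1314 = 2553
link = 2648/2553 = 1.037211
Chained index = 100 × 1.062697 × 1.037211 = 110.2242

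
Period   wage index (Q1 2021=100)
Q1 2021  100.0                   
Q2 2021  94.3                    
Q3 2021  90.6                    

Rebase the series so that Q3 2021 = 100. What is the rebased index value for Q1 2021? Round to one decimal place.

Rebased(Q1 2021) = 100.0 / 90.6 × 100 = 110.3753

110.4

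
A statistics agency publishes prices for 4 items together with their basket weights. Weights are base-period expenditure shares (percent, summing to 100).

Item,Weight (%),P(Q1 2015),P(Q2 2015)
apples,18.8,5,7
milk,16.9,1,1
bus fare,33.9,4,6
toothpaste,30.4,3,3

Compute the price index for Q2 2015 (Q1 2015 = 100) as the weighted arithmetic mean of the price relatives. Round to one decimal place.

124.5

apples: 18.8 × (7/5) = 18.8 × 1.400000 = 26.3200
milk: 16.9 × (1/1) = 16.9 × 1.000000 = 16.9000
bus fare: 33.9 × (6/4) = 33.9 × 1.500000 = 50.8500
toothpaste: 30.4 × (3/3) = 30.4 × 1.000000 = 30.4000
Index = Σ wᵢ·(p₁ᵢ/p₀ᵢ) = 26.3200 + 16.9000 + 50.8500 + 30.4000 = 124.4700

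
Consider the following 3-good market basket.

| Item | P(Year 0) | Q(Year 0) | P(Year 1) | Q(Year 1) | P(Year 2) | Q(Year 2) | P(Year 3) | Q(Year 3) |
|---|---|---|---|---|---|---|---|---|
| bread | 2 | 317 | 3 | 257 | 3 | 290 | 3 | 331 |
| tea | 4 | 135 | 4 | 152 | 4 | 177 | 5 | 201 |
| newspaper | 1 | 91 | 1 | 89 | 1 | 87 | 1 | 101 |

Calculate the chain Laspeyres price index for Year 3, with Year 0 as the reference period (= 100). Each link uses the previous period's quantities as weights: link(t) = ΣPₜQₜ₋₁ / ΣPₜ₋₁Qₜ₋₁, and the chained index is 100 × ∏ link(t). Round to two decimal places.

138.35

Link Year 0→Year 1:
ΣP(Year 1)Q(Year 0) = 3×317 + 4×135 + 1×91 = 951 + 540 + 91 = 1582
ΣP(Year 0)Q(Year 0) = 2×317 + 4×135 + 1×91 = 634 + 540 + 91 = 1265
link = 1582/1265 = 1.250593
Link Year 1→Year 2:
ΣP(Year 2)Q(Year 1) = 3×257 + 4×152 + 1×89 = 771 + 608 + 89 = 1468
ΣP(Year 1)Q(Year 1) = 3×257 + 4×152 + 1×89 = 771 + 608 + 89 = 1468
link = 1468/1468 = 1.000000
Link Year 2→Year 3:
ΣP(Year 3)Q(Year 2) = 3×290 + 5×177 + 1×87 = 870 + 885 + 87 = 1842
ΣP(Year 2)Q(Year 2) = 3×290 + 4×177 + 1×87 = 870 + 708 + 87 = 1665
link = 1842/1665 = 1.106306
Chained index = 100 × 1.250593 × 1.000000 × 1.106306 = 138.3539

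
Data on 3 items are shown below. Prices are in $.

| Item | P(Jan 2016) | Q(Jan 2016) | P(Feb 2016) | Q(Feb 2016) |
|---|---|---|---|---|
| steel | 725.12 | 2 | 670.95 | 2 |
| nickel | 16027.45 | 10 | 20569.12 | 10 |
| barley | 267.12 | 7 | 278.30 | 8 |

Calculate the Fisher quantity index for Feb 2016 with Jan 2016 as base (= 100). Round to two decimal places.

100.15

Laspeyres component (base-period weights):
ΣP(Jan 2016)Q(Feb 2016) = 725.12×2 + 16027.45×10 + 267.12×8 = 1450.24 + 160274.5 + 2136.96 = 163861.7
ΣP(Jan 2016)Q(Jan 2016) = 725.12×2 + 16027.45×10 + 267.12×7 = 1450.24 + 160274.5 + 1869.84 = 163594.58
L = 163861.7 / 163594.58 × 100 = 100.1633
Paasche component (current-period weights):
ΣP(Feb 2016)Q(Feb 2016) = 670.95×2 + 20569.12×10 + 278.30×8 = 1341.9 + 205691.2 + 2226.4 = 209259.5
ΣP(Feb 2016)Q(Jan 2016) = 670.95×2 + 20569.12×10 + 278.30×7 = 1341.9 + 205691.2 + 1948.1 = 208981.2
P = 209259.5 / 208981.2 × 100 = 100.1332
Fisher = √(L × P) = √(100.1633 × 100.1332) = 100.1482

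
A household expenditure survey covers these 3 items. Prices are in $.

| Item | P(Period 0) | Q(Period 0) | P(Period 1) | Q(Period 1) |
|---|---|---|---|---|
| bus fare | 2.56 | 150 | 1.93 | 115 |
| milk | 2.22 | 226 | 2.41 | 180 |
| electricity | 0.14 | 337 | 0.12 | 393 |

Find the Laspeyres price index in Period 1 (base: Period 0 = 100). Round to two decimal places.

Laspeyres price index uses base-period quantities as weights.
ΣP(Period 1)·Q(Period 0) = 1.93×150 + 2.41×226 + 0.12×337 = 289.5 + 544.66 + 40.44 = 874.6
ΣP(Period 0)·Q(Period 0) = 2.56×150 + 2.22×226 + 0.14×337 = 384 + 501.72 + 47.18 = 932.9
Index = 874.6 / 932.9 × 100 = 93.7507

93.75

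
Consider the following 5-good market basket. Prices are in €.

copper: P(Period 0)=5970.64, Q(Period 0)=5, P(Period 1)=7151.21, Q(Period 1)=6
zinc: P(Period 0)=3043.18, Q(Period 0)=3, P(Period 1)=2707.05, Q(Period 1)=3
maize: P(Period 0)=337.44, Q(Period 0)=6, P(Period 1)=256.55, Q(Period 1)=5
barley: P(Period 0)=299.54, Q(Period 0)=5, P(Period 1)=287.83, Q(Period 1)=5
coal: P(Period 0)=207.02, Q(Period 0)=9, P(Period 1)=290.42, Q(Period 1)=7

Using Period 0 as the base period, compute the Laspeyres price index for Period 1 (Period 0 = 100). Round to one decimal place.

111.5

Laspeyres price index uses base-period quantities as weights.
ΣP(Period 1)·Q(Period 0) = 7151.21×5 + 2707.05×3 + 256.55×6 + 287.83×5 + 290.42×9 = 35756.05 + 8121.15 + 1539.3 + 1439.15 + 2613.78 = 49469.43
ΣP(Period 0)·Q(Period 0) = 5970.64×5 + 3043.18×3 + 337.44×6 + 299.54×5 + 207.02×9 = 29853.2 + 9129.54 + 2024.64 + 1497.7 + 1863.18 = 44368.26
Index = 49469.43 / 44368.26 × 100 = 111.4973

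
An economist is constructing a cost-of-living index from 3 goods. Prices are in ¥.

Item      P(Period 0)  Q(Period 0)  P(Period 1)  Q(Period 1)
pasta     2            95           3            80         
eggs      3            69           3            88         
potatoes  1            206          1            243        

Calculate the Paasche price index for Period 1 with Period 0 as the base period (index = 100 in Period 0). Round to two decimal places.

Paasche price index uses current-period quantities as weights.
ΣP(Period 1)·Q(Period 1) = 3×80 + 3×88 + 1×243 = 240 + 264 + 243 = 747
ΣP(Period 0)·Q(Period 1) = 2×80 + 3×88 + 1×243 = 160 + 264 + 243 = 667
Index = 747 / 667 × 100 = 111.9940

111.99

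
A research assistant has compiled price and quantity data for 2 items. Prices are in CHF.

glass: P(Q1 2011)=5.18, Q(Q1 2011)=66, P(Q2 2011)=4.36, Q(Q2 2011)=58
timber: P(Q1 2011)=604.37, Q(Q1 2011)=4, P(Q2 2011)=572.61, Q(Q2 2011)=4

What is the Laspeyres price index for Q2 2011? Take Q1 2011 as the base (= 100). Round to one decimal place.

Laspeyres price index uses base-period quantities as weights.
ΣP(Q2 2011)·Q(Q1 2011) = 4.36×66 + 572.61×4 = 287.76 + 2290.44 = 2578.2
ΣP(Q1 2011)·Q(Q1 2011) = 5.18×66 + 604.37×4 = 341.88 + 2417.48 = 2759.36
Index = 2578.2 / 2759.36 × 100 = 93.4347

93.4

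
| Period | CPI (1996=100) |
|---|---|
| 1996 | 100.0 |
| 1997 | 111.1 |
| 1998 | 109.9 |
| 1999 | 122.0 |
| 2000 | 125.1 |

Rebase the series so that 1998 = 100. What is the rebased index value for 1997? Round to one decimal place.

Rebased(1997) = 111.1 / 109.9 × 100 = 101.0919

101.1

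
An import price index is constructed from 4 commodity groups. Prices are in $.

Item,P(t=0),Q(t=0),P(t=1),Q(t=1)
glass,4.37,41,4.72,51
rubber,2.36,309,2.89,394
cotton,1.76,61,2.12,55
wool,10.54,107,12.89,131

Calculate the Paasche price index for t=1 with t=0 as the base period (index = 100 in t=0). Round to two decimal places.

Paasche price index uses current-period quantities as weights.
ΣP(t=1)·Q(t=1) = 4.72×51 + 2.89×394 + 2.12×55 + 12.89×131 = 240.72 + 1138.66 + 116.6 + 1688.59 = 3184.57
ΣP(t=0)·Q(t=1) = 4.37×51 + 2.36×394 + 1.76×55 + 10.54×131 = 222.87 + 929.84 + 96.8 + 1380.74 = 2630.25
Index = 3184.57 / 2630.25 × 100 = 121.0748

121.07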